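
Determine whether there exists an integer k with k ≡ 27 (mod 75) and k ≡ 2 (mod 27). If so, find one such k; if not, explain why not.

Both moduli are multiples of 3 = gcd(75, 27), so any solution would satisfy k ≡ 27 and k ≡ 2 modulo 3 simultaneously.
But 27 mod 3 = 0 while 2 mod 3 = 2, a contradiction.
Hence the system has no solution.

No, no such integer exists.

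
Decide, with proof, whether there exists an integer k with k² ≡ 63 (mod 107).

107 is prime, so by Euler's criterion 63 is a square mod 107 iff 63^((107−1)/2) = 63^53 ≡ 1 (mod 107).
Squaring successively (mod 107): 63^2 = 3969 ≡ 10; 63^4 ≡ 10² = 100 ≡ 100; 63^8 ≡ 100² = 10000 ≡ 49; 63^16 ≡ 49² = 2401 ≡ 47; 63^32 ≡ 47² = 2209 ≡ 69.
Since 53 = 32 + 16 + 4 + 1, 63^53 ≡ 69 · 47 · 100 · 63; multiplying out mod 107: 69·47 = 3243 ≡ 33, then 33·100 = 3300 ≡ 90, then 90·63 = 5670 ≡ 106. Thus 63^53 ≡ 106 ≡ −1 (mod 107).
The value −1 means 63 is a non-residue modulo 107, so k² ≡ 63 (mod 107) is impossible.

No such integer exists.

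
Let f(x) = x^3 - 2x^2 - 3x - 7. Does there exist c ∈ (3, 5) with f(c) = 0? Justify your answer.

f(3) = -7 and f(5) = 53, which have opposite signs.
Since f is a polynomial it is continuous on [3, 5].
The Intermediate Value Theorem then guarantees some c ∈ (3, 5) with f(c) = 0.

Yes, such a c exists.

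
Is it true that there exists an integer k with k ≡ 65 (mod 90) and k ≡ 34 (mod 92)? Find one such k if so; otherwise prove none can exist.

No, no such integer exists.

gcd(90, 92) = 2. If k ≡ 65 (mod 90) and k ≡ 34 (mod 92), then k ≡ 65 (mod 2) and k ≡ 34 (mod 2).
These are incompatible: 65 − 34 = 31 is not divisible by 2.
Therefore no such k exists.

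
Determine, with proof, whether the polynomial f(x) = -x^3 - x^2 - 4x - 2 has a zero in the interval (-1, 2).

Yes, f has a root in the interval.

f(-1) = 2 and f(2) = -22, which have opposite signs.
Since f is a polynomial it is continuous on [-1, 2].
By the Intermediate Value Theorem, f takes the value 0 somewhere in the open interval.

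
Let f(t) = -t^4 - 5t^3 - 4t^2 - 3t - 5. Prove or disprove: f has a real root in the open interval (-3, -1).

Such a root exists.

f(-3) = 22 and f(-1) = -2, which have opposite signs.
Since f is a polynomial it is continuous on [-3, -1].
By the Intermediate Value Theorem, f takes the value 0 somewhere in the open interval.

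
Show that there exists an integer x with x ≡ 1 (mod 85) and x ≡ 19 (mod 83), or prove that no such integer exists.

Since 85 and 83 share no common factor, CRT says the pair of congruences has a solution (unique mod 7055).
Write x = 1 + 85t and require 1 + 85t ≡ 19 (mod 83), i.e. 85t ≡ 18 (mod 83).
85 ≡ 2 (mod 83), so this reads 2t ≡ 18 (mod 83). To invert 2 modulo 83: 83 = 41·2 + 1, 2 = 2·1 + 0, and unwinding, 1 = 83 − 41·2. Thus 2⁻¹ ≡ -41 ≡ 42 (mod 83).
Therefore t ≡ 42·18 = 756 ≡ 9 (mod 83).
Taking t = 9 gives x = 1 + 85·9 = 766.
Check: 766 mod 85 = 1, 766 mod 83 = 19. ✓

x = 766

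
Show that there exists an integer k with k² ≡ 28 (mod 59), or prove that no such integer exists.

k = 38

Take k = 38. Then 38² = 1444 = 24·59 + 28, so 38² ≡ 28 (mod 59).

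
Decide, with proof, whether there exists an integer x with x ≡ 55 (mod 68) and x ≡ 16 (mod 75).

The moduli 68 and 75 are coprime, so by the Chinese Remainder Theorem a unique solution modulo 5100 exists.
Write x = 55 + 68t and require 55 + 68t ≡ 16 (mod 75), i.e. 68t ≡ 36 (mod 75).
Note 68·32 = 2176 ≡ 1 (mod 75) (as 2176 − 1 = 29·75), so 68⁻¹ ≡ 32.
Therefore t ≡ 32·36 = 1152 ≡ 27 (mod 75).
Taking t = 27 gives x = 55 + 68·27 = 1891.
Verify: 1891 = 27·68 + 55 and 1891 = 25·75 + 16. ✓

x = 1891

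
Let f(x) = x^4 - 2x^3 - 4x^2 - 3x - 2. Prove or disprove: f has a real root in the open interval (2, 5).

f(2) = -24 and f(5) = 258, which have opposite signs.
As a polynomial, f is continuous on every closed interval.
By the Intermediate Value Theorem f must vanish at some point of (2, 5).

Such a root exists.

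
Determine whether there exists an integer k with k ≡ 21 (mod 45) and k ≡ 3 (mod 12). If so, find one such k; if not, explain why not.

k = 111

Here gcd(45, 12) = 3, and both 21 and 3 leave remainder 0 mod 3, so the system is consistent.
The integers ≡ 21 (mod 45) are 21, 66, 111, …; their remainders mod 12 are 9, 6, 3, so k = 111 is the first that is ≡ 3 (mod 12).
Indeed 111 ≡ 21 (mod 45) and 111 ≡ 3 (mod 12).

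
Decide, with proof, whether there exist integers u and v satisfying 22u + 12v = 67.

No such integers exist.

gcd(22, 12) = 2, so every integer of the form 22u + 12v is a multiple of 2.
But 67 is not a multiple of 2 (it leaves remainder 1).
Hence no integers u, v satisfy the equation.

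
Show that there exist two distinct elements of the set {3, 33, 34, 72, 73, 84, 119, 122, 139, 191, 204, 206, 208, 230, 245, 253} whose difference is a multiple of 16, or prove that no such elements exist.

Reduce each element modulo 16: 3↦3, 33↦1, 34↦2, 72↦8, 73↦9, 84↦4, 119↦7, 122↦10, 139↦11, 191↦15, 204↦12, 206↦14, 208↦0, 230↦6, 245↦5, 253↦13.
These 16 residues are pairwise different, hence no difference of two elements is divisible by 16.

No, no such pair exists.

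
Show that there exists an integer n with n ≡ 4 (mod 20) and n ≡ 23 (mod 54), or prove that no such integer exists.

No such integer exists.

Reduce both congruences modulo 2, which divides 20 and 54: they say n ≡ 4 (mod 2) and n ≡ 23 (mod 2).
But 4 mod 2 = 0 while 23 mod 2 = 1, a contradiction.
Hence the system has no solution.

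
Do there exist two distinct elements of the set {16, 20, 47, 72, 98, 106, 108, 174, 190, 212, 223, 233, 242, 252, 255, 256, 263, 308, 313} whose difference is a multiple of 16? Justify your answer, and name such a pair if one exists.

16 mod 16 = 0 and 256 mod 16 = 0, so 256 − 16 = 240 = 15·16.

The pair (16, 256) works.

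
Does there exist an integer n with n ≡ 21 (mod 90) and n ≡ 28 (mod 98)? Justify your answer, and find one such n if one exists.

There is no such integer.

Both moduli are multiples of 2 = gcd(90, 98), so any solution would satisfy n ≡ 21 and n ≡ 28 modulo 2 simultaneously.
However 21 ≡ 1 and 28 ≡ 0 (mod 2), and 1 ≠ 0.
Hence the system has no solution.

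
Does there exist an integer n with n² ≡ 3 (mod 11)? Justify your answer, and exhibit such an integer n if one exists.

n = 6

n = 6 works: 6² = 36, and 36 − 3 = 33 = 3·11.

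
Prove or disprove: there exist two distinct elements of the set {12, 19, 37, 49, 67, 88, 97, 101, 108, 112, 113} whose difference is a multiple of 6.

The pair (12, 108) works.

Both 12 and 108 leave remainder 0 on division by 6; their difference 96 = 16·6 is a multiple of 6.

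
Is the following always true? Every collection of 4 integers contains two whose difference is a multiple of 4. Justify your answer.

No; for instance {2, 3, 4, 5} is a counterexample.

Consider the 4 integers 2, 3, 4, 5. They lie in distinct residue classes modulo 4, since 4 ≤ 4.
No two share a residue, so no pair has difference divisible by 4; the claim fails for this set.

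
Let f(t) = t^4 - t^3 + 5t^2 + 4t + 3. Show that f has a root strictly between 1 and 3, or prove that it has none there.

No such root exists.

f(1) = 12 and f(3) = 114, both positive, so a sign-change argument is unavailable; we show f keeps this sign on the whole interval.
Substitute t = 1 + u, where 0 < u < 2 on the interval. Expanding, f(1 + u) = u^4 + 3u^3 + 8u^2 + 15u + 12.
All 5 nonzero coefficients of this polynomial in u are positive; hence for u > 0 the value is a sum of positive terms (the constant 12 among them).
So f is strictly positive on (1, 3); no root exists in the interval.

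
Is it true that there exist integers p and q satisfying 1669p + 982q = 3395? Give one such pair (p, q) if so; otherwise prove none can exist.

Since gcd(1669, 982) = 1, every integer is an integer combination of 1669 and 982.
Dividing repeatedly: 1669 = 1·982 + 687, 982 = 1·687 + 295, 687 = 2·295 + 97, 295 = 3·97 + 4, 97 = 24·4 + 1, 4 = 4·1 + 0.
Back-substituting, 1 = 97 − 24·4 = 97 − 24·(295 − 3·97) = −24·295 + 73·97 = −24·295 + 73·(687 − 2·295) = 73·687 − 170·295 = 73·687 − 170·(982 − 1·687) = −170·982 + 243·687 = −170·982 + 243·(1669 − 1·982) = 243·1669 − 413·982; that is, 1669·243 + 982·(-413) = 1.
Multiplying through by 3395: p = 243·3395 = 824985, q = (-413)·3395 = -1402135 is a solution.
Subtracting 840·982 from p and adding 840·1669 to q gives the tidier solution (105, -175).
Check: 1669·105 + 982·(-175) = 175245 − 171850 = 3395. ✓

p = 105, q = -175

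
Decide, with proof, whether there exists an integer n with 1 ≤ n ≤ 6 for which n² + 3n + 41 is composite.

n = 2

At n = 2: 2² + 3·2 + 41 = 51 = 3·17, which is composite.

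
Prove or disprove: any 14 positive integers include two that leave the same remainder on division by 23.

No; for instance {44, 45, 46, 47, 48, 49, 50, 51, 52, 53, 54, 55, 56, 57} is a counterexample.

Consider the 14 integers 44, 45, …, 57. They lie in distinct residue classes modulo 23, since 14 ≤ 23.
So no two of them leave the same remainder on division by 23; the claim fails for this set.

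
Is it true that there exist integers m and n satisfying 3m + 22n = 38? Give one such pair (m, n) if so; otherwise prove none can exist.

m = 20, n = -1

Since gcd(3, 22) = 1, every integer is an integer combination of 3 and 22.
Run the Euclidean algorithm on 22 and 3: 22 = 7·3 + 1, 3 = 3·1 + 0.
Unwinding: 1 = 22 − 7·3, i.e. 3·(-7) + 22·1 = 1.
Multiplying through by 38: m = (-7)·38 = -266, n = 1·38 = 38 is a solution.
The general solution is m = -266 + 22k, n = 38 − 3k; taking k = 13 gives the smaller pair m = 20, n = -1.
Indeed 3·20 + 22·(-1) = 60 − 22 = 38.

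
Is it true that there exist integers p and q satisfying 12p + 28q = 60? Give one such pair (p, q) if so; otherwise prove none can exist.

p = 5, q = 0

gcd(12, 28) = 4, and 4 divides 60, so integer solutions exist.
Dividing through by 4 reduces the equation to 3p + 7q = 15.
Run the Euclidean algorithm on 7 and 3: 7 = 2·3 + 1, 3 = 3·1 + 0.
Back-substituting, 1 = 7 − 2·3; that is, 3·(-2) + 7·1 = 1.
Scaling by 15 gives the particular solution (p, q) = (-30, 15).
Adding 5·7 to p and subtracting 5·3 from q gives the tidier solution (5, 0).
Check: 12·5 + 28·0 = 60 + 0 = 60. ✓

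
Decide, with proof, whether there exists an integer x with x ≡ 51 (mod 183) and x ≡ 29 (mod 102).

No, no such integer exists.

Reduce both congruences modulo 3, which divides 183 and 102: they say x ≡ 51 (mod 3) and x ≡ 29 (mod 3).
However 51 ≡ 0 and 29 ≡ 2 (mod 3), and 0 ≠ 2.
So no integer satisfies both congruences.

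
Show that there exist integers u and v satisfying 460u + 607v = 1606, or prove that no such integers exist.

u = 402, v = -302

460 and 607 are coprime, so 460u + 607v ranges over all of ℤ.
Dividing repeatedly: 607 = 1·460 + 147, 460 = 3·147 + 19, 147 = 7·19 + 14, 19 = 1·14 + 5, 14 = 2·5 + 4, 5 = 1·4 + 1, 4 = 4·1 + 0.
Working back up the chain: 1 = 5 − 1·4 = 5 − (14 − 2·5) = −14 + 3·5 = −14 + 3·(19 − 1·14) = 3·19 − 4·14 = 3·19 − 4·(147 − 7·19) = −4·147 + 31·19 = −4·147 + 31·(460 − 3·147) = 31·460 − 97·147 = 31·460 − 97·(607 − 1·460) = −97·607 + 128·460. So 460·128 + 607·(-97) = 1.
Scaling by 1606 gives the particular solution (u, v) = (205568, -155782).
Subtracting 338·607 from u and adding 338·460 to v gives the tidier solution (402, -302).
Indeed 460·402 + 607·(-302) = 184920 − 183314 = 1606.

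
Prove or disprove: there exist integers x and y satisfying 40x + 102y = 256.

Every value of 40x + 102y is a multiple of gcd(40, 102) = 2; since 2 ∣ 256, solutions exist.
Dividing through by 2 reduces the equation to 20x + 51y = 128.
Euclidean algorithm: 51 = 2·20 + 11, 20 = 1·11 + 9, 11 = 1·9 + 2, 9 = 4·2 + 1, 2 = 2·1 + 0.
Working back up the chain: 1 = 9 − 4·2 = 9 − 4·(11 − 1·9) = −4·11 + 5·9 = −4·11 + 5·(20 − 1·11) = 5·20 − 9·11 = 5·20 − 9·(51 − 2·20) = −9·51 + 23·20. So 20·23 + 51·(-9) = 1.
Multiplying through by 128: x = 23·128 = 2944, y = (-9)·128 = -1152 is a solution.
The general solution is x = 2944 + 51k, y = -1152 − 20k; taking k = -57 gives the smaller pair x = 37, y = -12.
Check: 40·37 + 102·(-12) = 1480 − 1224 = 256. ✓

x = 37, y = -12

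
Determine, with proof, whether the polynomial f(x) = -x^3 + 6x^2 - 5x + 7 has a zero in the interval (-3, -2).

f(-3) = 103 and f(-2) = 49, both positive, so a sign-change argument is unavailable; we show f keeps this sign on the whole interval.
Substitute x = -2 − u, where 0 < u < 1 on the interval. Expanding, f(-2 − u) = u^3 + 12u^2 + 41u + 49.
The nonzero coefficients here are all positive, so for u > 0 every term is positive (or zero), and the constant term 49 is strictly positive.
So f is strictly positive on (-3, -2); no root exists in the interval.

No such root exists.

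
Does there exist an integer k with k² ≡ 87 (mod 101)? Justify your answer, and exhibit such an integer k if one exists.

k = 84

Take k = 84. Then 84² = 7056 = 69·101 + 87, so 84² ≡ 87 (mod 101).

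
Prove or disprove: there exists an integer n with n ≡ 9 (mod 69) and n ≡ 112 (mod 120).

No, no such integer exists.

Reduce both congruences modulo 3, which divides 69 and 120: they say n ≡ 9 (mod 3) and n ≡ 112 (mod 3).
However 9 ≡ 0 and 112 ≡ 1 (mod 3), and 0 ≠ 1.
Hence the system has no solution.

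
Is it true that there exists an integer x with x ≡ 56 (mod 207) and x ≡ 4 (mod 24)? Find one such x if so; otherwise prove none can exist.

No such integer exists.

Both moduli are multiples of 3 = gcd(207, 24), so any solution would satisfy x ≡ 56 and x ≡ 4 modulo 3 simultaneously.
But 56 mod 3 = 2 while 4 mod 3 = 1, a contradiction.
Hence the system has no solution.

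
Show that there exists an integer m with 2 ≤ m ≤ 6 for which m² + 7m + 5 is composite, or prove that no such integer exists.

At m = 5: 5² + 7·5 + 5 = 65 = 5·13, which is composite.

m = 5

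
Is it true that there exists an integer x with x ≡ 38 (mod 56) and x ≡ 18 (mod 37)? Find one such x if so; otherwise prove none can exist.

gcd(56, 37) = 1, so the Chinese Remainder Theorem guarantees exactly one residue class mod 2072 satisfying both.
Any solution of the first congruence is x = 38 + 56t; substituting into the second, 56t ≡ 18 − 38 ≡ 17 (mod 37).
56 ≡ 19 (mod 37), so this reads 19t ≡ 17 (mod 37). Invert 19 mod 37 by the Euclidean algorithm: 37 = 1·19 + 18, 19 = 1·18 + 1, 18 = 18·1 + 0; back-substituting, 1 = 19 − 1·18 = 19 − (37 − 1·19) = −37 + 2·19. Hence 19·2 ≡ 1, so 19⁻¹ ≡ 2 (mod 37).
Multiplying by 2: t ≡ 2·17 = 34 (mod 37).
Taking t = 34 gives x = 38 + 56·34 = 1942.
Indeed 1942 ≡ 38 (mod 56) and 1942 ≡ 18 (mod 37).

x = 1942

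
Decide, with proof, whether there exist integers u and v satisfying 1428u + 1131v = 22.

gcd(1428, 1131) = 3, so every integer of the form 1428u + 1131v is a multiple of 3.
But 22 = 3·7 + 1, so 3 ∤ 22.
Therefore 1428u + 1131v = 22 has no solution in integers.

There are no such integers.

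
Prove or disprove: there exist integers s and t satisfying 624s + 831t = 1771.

Both 624 and 831 are divisible by gcd(624, 831) = 3, hence so is any combination 624s + 831t.
But 1771 is not a multiple of 3 (it leaves remainder 1).
Hence no integers s, t satisfy the equation.

No, no such integers exist.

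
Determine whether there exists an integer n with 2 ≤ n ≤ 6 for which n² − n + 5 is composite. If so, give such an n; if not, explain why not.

At n = 6: 6² − 6 + 5 = 35 = 5·7, which is composite.

n = 6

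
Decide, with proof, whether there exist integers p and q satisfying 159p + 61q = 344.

Since gcd(159, 61) = 1, every integer is an integer combination of 159 and 61.
Dividing repeatedly: 159 = 2·61 + 37, 61 = 1·37 + 24, 37 = 1·24 + 13, 24 = 1·13 + 11, 13 = 1·11 + 2, 11 = 5·2 + 1, 2 = 2·1 + 0.
Back-substituting, 1 = 11 − 5·2 = 11 − 5·(13 − 1·11) = −5·13 + 6·11 = −5·13 + 6·(24 − 1·13) = 6·24 − 11·13 = 6·24 − 11·(37 − 1·24) = −11·37 + 17·24 = −11·37 + 17·(61 − 1·37) = 17·61 − 28·37 = 17·61 − 28·(159 − 2·61) = −28·159 + 73·61; that is, 159·(-28) + 61·73 = 1.
Scaling by 344 gives the particular solution (p, q) = (-9632, 25112).
Shifting by a multiple of (61, −159) keeps it a solution: p = -9632 + 158·61 = 6, q = 25112 − 158·159 = -10.
Check: 159·6 + 61·(-10) = 954 − 610 = 344. ✓

p = 6, q = -10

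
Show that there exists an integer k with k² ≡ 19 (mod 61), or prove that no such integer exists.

k = 18

k = 18 works: 18² = 324, and 324 − 19 = 305 = 5·61.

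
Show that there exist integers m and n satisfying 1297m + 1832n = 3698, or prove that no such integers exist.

Since gcd(1297, 1832) = 1, every integer is an integer combination of 1297 and 1832.
Euclidean algorithm: 1832 = 1·1297 + 535, 1297 = 2·535 + 227, 535 = 2·227 + 81, 227 = 2·81 + 65, 81 = 1·65 + 16, 65 = 4·16 + 1, 16 = 16·1 + 0.
Working back up the chain: 1 = 65 − 4·16 = 65 − 4·(81 − 1·65) = −4·81 + 5·65 = −4·81 + 5·(227 − 2·81) = 5·227 − 14·81 = 5·227 − 14·(535 − 2·227) = −14·535 + 33·227 = −14·535 + 33·(1297 − 2·535) = 33·1297 − 80·535 = 33·1297 − 80·(1832 − 1·1297) = −80·1832 + 113·1297. So 1297·113 + 1832·(-80) = 1.
Times 3698: 1297·417874 + 1832·(-295840) = 3698, so (417874, -295840) solves it.
Shifting by a multiple of (1832, −1297) keeps it a solution: m = 417874 − 228·1832 = 178, n = -295840 + 228·1297 = -124.
Indeed 1297·178 + 1832·(-124) = 230866 − 227168 = 3698.

m = 178, n = -124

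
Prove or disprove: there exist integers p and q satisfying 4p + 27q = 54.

4 and 27 are coprime, so 4p + 27q ranges over all of ℤ.
Euclidean algorithm: 27 = 6·4 + 3, 4 = 1·3 + 1, 3 = 3·1 + 0.
Unwinding: 1 = 4 − 1·3 = 4 − (27 − 6·4) = −27 + 7·4, i.e. 4·7 + 27·(-1) = 1.
Multiplying through by 54: p = 7·54 = 378, q = (-1)·54 = -54 is a solution.
The general solution is p = 378 + 27k, q = -54 − 4k; taking k = -14 gives the smaller pair p = 0, q = 2.
Indeed 4·0 + 27·2 = 0 + 54 = 54.

p = 0, q = 2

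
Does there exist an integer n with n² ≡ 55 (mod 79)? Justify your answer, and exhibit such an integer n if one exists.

n = 56 works: 56² = 3136, and 3136 − 55 = 3081 = 39·79.

n = 56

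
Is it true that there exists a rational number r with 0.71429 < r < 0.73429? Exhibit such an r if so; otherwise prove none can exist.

r = 8/11

Scale by 11: the interval becomes (7.85719, 8.07719), which contains the integer 8.
Dividing back, 0.71429 < 8/11 < 0.73429, and 8/11 is rational.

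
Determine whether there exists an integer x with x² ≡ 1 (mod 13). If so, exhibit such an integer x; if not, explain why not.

Take x = 1. Then 1² = 1, and since 0 ≤ 1 < 13 this is already reduced: 1² ≡ 1 (mod 13).

x = 1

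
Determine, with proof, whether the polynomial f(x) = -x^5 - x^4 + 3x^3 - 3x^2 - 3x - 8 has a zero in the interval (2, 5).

No such root exists.

f(2) = -50 and f(5) = -3473, both negative, so a sign-change argument is unavailable; we show f keeps this sign on the whole interval.
Substitute x = 2 + u, where 0 < u < 3 on the interval. Expanding, f(2 + u) = -u^5 - 11u^4 - 45u^3 - 89u^2 - 91u - 50.
The nonzero coefficients here are all negative, so for u > 0 every term is negative (or zero), and the constant term -50 is strictly negative.
Therefore f(x) < 0 throughout (2, 5), and f has no zero there.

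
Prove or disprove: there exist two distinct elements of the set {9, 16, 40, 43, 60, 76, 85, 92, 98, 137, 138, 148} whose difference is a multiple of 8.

9 and 137 are such a pair.

Reduce each element mod 8: 9↦1, 16↦0, 40↦0, 43↦3, 60↦4, 76↦4, 85↦5, 92↦4, 98↦2, 137↦1, 138↦2, 148↦4. The residue 1 repeats (at 9 and 137), and 137 − 9 = 128 = 16·8.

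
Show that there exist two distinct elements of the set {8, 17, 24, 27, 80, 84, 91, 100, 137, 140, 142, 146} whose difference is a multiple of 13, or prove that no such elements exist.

No such pair exists.

Residues mod 13: 8↦8, 17↦4, 24↦11, 27↦1, 80↦2, 84↦6, 91↦0, 100↦9, 137↦7, 140↦10, 142↦12, 146↦3.
No residue repeats among the 12 elements, so no pair has difference ≡ 0 (mod 13).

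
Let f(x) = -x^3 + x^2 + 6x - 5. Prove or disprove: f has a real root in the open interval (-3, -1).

Yes, f has a root in the interval.

f(-3) = 13 and f(-1) = -9, which have opposite signs.
f is continuous everywhere (it is a polynomial), in particular on [-3, -1].
By the Intermediate Value Theorem f must vanish at some point of (-3, -1).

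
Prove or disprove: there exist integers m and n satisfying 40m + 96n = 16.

Every value of 40m + 96n is a multiple of gcd(40, 96) = 8; since 8 ∣ 16, solutions exist.
Dividing through by 8 reduces the equation to 5m + 12n = 2.
Dividing repeatedly: 12 = 2·5 + 2, 5 = 2·2 + 1, 2 = 2·1 + 0.
Unwinding: 1 = 5 − 2·2 = 5 − 2·(12 − 2·5) = −2·12 + 5·5, i.e. 5·5 + 12·(-2) = 1.
Times 2: 5·10 + 12·(-4) = 2, so (10, -4) solves it.
Indeed 40·10 + 96·(-4) = 400 − 384 = 16.

m = 10, n = -4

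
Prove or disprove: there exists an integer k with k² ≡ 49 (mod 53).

k = 46

Take k = 46. Then 46² = 2116 = 39·53 + 49, so 46² ≡ 49 (mod 53).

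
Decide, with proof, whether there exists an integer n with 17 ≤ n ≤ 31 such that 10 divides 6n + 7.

No, no such integer n in that range exists.

For n = 17, 18, …, 31 the values of 6n + 7 modulo 10 are 9, 5, 1, 7, 3, 9, 5, 1, 7, 3, 9, 5, 1, 7, 3 respectively.
Since 0 is absent from this list, 10 ∤ 6n + 7 for every n with 17 ≤ n ≤ 31.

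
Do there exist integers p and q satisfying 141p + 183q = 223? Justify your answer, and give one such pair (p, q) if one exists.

Both 141 and 183 are divisible by gcd(141, 183) = 3, hence so is any combination 141p + 183q.
However 223 leaves remainder 1 on division by 3.
So the equation is unsolvable over ℤ.

There are no such integers.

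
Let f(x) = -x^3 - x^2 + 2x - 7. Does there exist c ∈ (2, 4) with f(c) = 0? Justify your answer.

The endpoint values f(2) = -15 and f(4) = -79 are both negative. Claim: f(x) < 0 for every x in (2, 4).
Substitute x = 2 + u, where 0 < u < 2 on the interval. Expanding, f(2 + u) = -u^3 - 7u^2 - 14u - 15.
All 4 nonzero coefficients of this polynomial in u are negative; hence for u > 0 the value is a sum of negative terms (the constant -15 among them).
So f is strictly negative on (2, 4); no root exists in the interval.

No.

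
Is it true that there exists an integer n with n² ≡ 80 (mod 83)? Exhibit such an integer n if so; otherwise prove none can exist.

No such integer exists.

83 is prime, so by Euler's criterion 80 is a square mod 83 iff 80^((83−1)/2) = 80^41 ≡ 1 (mod 83).
Repeated squaring mod 83: 80^2 = 6400 ≡ 9; 80^4 ≡ 9² = 81 ≡ 81; 80^8 ≡ 81² = 6561 ≡ 4; 80^16 ≡ 4² = 16 ≡ 16; 80^32 ≡ 16² = 256 ≡ 7.
Since 41 = 32 + 8 + 1, 80^41 ≡ 7 · 4 · 80; multiplying out mod 83: 7·4 = 28 ≡ 28, then 28·80 = 2240 ≡ 82. Thus 80^41 ≡ 82 ≡ −1 (mod 83).
The value −1 means 80 is a non-residue modulo 83, so n² ≡ 80 (mod 83) is impossible.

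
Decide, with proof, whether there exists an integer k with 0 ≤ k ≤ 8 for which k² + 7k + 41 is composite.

k = 1

At k = 1: 1² + 7·1 + 41 = 49 = 7·7, which is composite.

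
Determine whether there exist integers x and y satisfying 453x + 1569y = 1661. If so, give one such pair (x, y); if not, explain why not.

Any value of 453x + 1569y is a multiple of gcd(453, 1569) = 3.
However 1661 leaves remainder 2 on division by 3.
Hence no integers x, y satisfy the equation.

No, no such integers exist.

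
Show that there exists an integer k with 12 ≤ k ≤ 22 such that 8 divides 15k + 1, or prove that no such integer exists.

Try k = 17: 15·17 + 1 = 256 = 32·8, which is divisible by 8.

k = 17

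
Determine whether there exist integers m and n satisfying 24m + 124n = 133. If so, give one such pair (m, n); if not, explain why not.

No such integers exist.

Both 24 and 124 are divisible by gcd(24, 124) = 4, hence so is any combination 24m + 124n.
But 133 is not a multiple of 4 (it leaves remainder 1).
Hence no integers m, n satisfy the equation.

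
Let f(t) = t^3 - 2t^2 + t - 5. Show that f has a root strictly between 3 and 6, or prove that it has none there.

No.

The endpoint values f(3) = 7 and f(6) = 145 are both positive. Claim: f(t) > 0 for every t in (3, 6).
Substitute t = 3 + u, where 0 < u < 3 on the interval. Expanding, f(3 + u) = u^3 + 7u^2 + 16u + 7.
The nonzero coefficients here are all positive, so for u > 0 every term is positive (or zero), and the constant term 7 is strictly positive.
Therefore f(t) > 0 throughout (3, 6), and f has no zero there.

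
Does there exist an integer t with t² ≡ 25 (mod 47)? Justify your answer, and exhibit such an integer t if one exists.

Take t = 5. Then 5² = 25, and since 0 ≤ 25 < 47 this is already reduced: 5² ≡ 25 (mod 47).

t = 5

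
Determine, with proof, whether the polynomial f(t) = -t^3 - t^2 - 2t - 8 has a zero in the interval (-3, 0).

f(-3) = 16 and f(0) = -8, which have opposite signs.
f is continuous everywhere (it is a polynomial), in particular on [-3, 0].
By the Intermediate Value Theorem f must vanish at some point of (-3, 0).

Yes, f has a root in the interval.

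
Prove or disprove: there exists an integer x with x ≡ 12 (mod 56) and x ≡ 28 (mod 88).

The moduli are not coprime: gcd(56, 88) = 8. Compatibility requires 8 ∣ (28 − 12) = 16, which holds, so solutions exist.
List candidates x ≡ 12 (mod 56): 12, 68, 124, 180, 236, 292. Modulo 88 these are 12, 68, 36, 4, 60, 28; 292 gives 28 as required.
Verify: 292 = 5·56 + 12 and 292 = 3·88 + 28. ✓

x = 292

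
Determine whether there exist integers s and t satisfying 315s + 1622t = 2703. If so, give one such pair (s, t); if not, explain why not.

s = 1507, t = -291

315 and 1622 are coprime, so 315s + 1622t ranges over all of ℤ.
Dividing repeatedly: 1622 = 5·315 + 47, 315 = 6·47 + 33, 47 = 1·33 + 14, 33 = 2·14 + 5, 14 = 2·5 + 4, 5 = 1·4 + 1, 4 = 4·1 + 0.
Back-substituting, 1 = 5 − 1·4 = 5 − (14 − 2·5) = −14 + 3·5 = −14 + 3·(33 − 2·14) = 3·33 − 7·14 = 3·33 − 7·(47 − 1·33) = −7·47 + 10·33 = −7·47 + 10·(315 − 6·47) = 10·315 − 67·47 = 10·315 − 67·(1622 − 5·315) = −67·1622 + 345·315; that is, 315·345 + 1622·(-67) = 1.
Times 2703: 315·932535 + 1622·(-181101) = 2703, so (932535, -181101) solves it.
Shifting by a multiple of (1622, −315) keeps it a solution: s = 932535 − 574·1622 = 1507, t = -181101 + 574·315 = -291.
Check: 315·1507 + 1622·(-291) = 474705 − 472002 = 2703. ✓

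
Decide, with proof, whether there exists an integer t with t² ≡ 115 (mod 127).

t = 78 works: 78² = 6084, and 6084 − 115 = 5969 = 47·127.

t = 78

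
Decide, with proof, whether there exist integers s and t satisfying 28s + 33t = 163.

28 and 33 are coprime, so 28s + 33t ranges over all of ℤ.
Dividing repeatedly: 33 = 1·28 + 5, 28 = 5·5 + 3, 5 = 1·3 + 2, 3 = 1·2 + 1, 2 = 2·1 + 0.
Unwinding: 1 = 3 − 1·2 = 3 − (5 − 1·3) = −5 + 2·3 = −5 + 2·(28 − 5·5) = 2·28 − 11·5 = 2·28 − 11·(33 − 1·28) = −11·33 + 13·28, i.e. 28·13 + 33·(-11) = 1.
Times 163: 28·2119 + 33·(-1793) = 163, so (2119, -1793) solves it.
The general solution is s = 2119 + 33k, t = -1793 − 28k; taking k = -64 gives the smaller pair s = 7, t = -1.
Indeed 28·7 + 33·(-1) = 196 − 33 = 163.

s = 7, t = -1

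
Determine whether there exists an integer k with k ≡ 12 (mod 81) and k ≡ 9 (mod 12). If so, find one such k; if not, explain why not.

Here gcd(81, 12) = 3, and both 12 and 9 leave remainder 0 mod 3, so the system is consistent.
List candidates k ≡ 12 (mod 81): 12, 93. Modulo 12 these are 0, 9; 93 gives 9 as required.
Verify: 93 = 1·81 + 12 and 93 = 7·12 + 9. ✓

k = 93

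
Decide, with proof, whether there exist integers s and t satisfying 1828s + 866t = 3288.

s = 359, t = -754

Since gcd(1828, 866) = 2 and 3288 = 2·1644, Bézout's identity guarantees a solution.
Dividing through by 2 reduces the equation to 914s + 433t = 1644.
Euclidean algorithm: 914 = 2·433 + 48, 433 = 9·48 + 1, 48 = 48·1 + 0.
Working back up the chain: 1 = 433 − 9·48 = 433 − 9·(914 − 2·433) = −9·914 + 19·433. So 914·(-9) + 433·19 = 1.
Times 1644: 914·(-14796) + 433·31236 = 1644, so (-14796, 31236) solves it.
Adding 35·433 to s and subtracting 35·914 from t gives the tidier solution (359, -754).
Check: 1828·359 + 866·(-754) = 656252 − 652964 = 3288. ✓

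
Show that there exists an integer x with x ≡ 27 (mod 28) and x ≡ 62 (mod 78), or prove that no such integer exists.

Reduce both congruences modulo 2, which divides 28 and 78: they say x ≡ 27 (mod 2) and x ≡ 62 (mod 2).
These are incompatible: 27 − 62 = -35 is not divisible by 2.
Therefore no such x exists.

There is no such integer.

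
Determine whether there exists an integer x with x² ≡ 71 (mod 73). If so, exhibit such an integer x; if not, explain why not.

x = 12

Take x = 12. Then 12² = 144 = 1·73 + 71, so 12² ≡ 71 (mod 73).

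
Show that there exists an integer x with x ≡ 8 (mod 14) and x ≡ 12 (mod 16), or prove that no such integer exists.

x = 92

The moduli are not coprime: gcd(14, 16) = 2. Compatibility requires 2 ∣ (12 − 8) = 4, which holds, so solutions exist.
List candidates x ≡ 8 (mod 14): 8, 22, 36, 50, 64, 78, 92. Modulo 16 these are 8, 6, 4, 2, 0, 14, 12; 92 gives 12 as required.
Indeed 92 ≡ 8 (mod 14) and 92 ≡ 12 (mod 16).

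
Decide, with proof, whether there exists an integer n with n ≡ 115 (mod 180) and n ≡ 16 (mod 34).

gcd(180, 34) = 2. If n ≡ 115 (mod 180) and n ≡ 16 (mod 34), then n ≡ 115 (mod 2) and n ≡ 16 (mod 2).
However 115 ≡ 1 and 16 ≡ 0 (mod 2), and 1 ≠ 0.
Hence the system has no solution.

No, no such integer exists.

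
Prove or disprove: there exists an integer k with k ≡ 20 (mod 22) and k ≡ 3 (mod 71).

k = 1494

gcd(22, 71) = 1, so the Chinese Remainder Theorem guarantees exactly one residue class mod 1562 satisfying both.
Any solution of the first congruence is k = 20 + 22t; substituting into the second, 22t ≡ 3 − 20 ≡ 54 (mod 71).
Note 22·42 = 924 ≡ 1 (mod 71) (as 924 − 1 = 13·71), so 22⁻¹ ≡ 42.
Multiplying by 42: t ≡ 42·54 = 2268 ≡ 67 (mod 71).
Taking t = 67 gives k = 20 + 22·67 = 1494.
Check: 1494 mod 22 = 20, 1494 mod 71 = 3. ✓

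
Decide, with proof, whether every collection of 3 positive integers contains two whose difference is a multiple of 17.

No; for instance {29, 30, 31} is a counterexample.

Consider the 3 integers 29, 30, 31. They lie in distinct residue classes modulo 17, since 3 ≤ 17.
The differences between them range over 1, …, 2, none of which is divisible by 17.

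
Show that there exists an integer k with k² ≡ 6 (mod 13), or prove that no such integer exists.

Since (13 − k)² ≡ k² (mod 13), it suffices to square k = 0, 1, …, 6: the residues are 0, 1, 4, 9, 3, 12, 10.
The set of squares mod 13 is therefore {0, 1, 3, 4, 9, 10, 12}, which does not contain 6.
Therefore k² ≡ 6 (mod 13) has no solution.

There is no such integer.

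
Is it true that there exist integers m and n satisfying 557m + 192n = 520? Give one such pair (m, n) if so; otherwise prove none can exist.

m = 104, n = -299

557 and 192 are coprime, so 557m + 192n ranges over all of ℤ.
Run the Euclidean algorithm on 557 and 192: 557 = 2·192 + 173, 192 = 1·173 + 19, 173 = 9·19 + 2, 19 = 9·2 + 1, 2 = 2·1 + 0.
Back-substituting, 1 = 19 − 9·2 = 19 − 9·(173 − 9·19) = −9·173 + 82·19 = −9·173 + 82·(192 − 1·173) = 82·192 − 91·173 = 82·192 − 91·(557 − 2·192) = −91·557 + 264·192; that is, 557·(-91) + 192·264 = 1.
Scaling by 520 gives the particular solution (m, n) = (-47320, 137280).
Shifting by a multiple of (192, −557) keeps it a solution: m = -47320 + 247·192 = 104, n = 137280 − 247·557 = -299.
Indeed 557·104 + 192·(-299) = 57928 − 57408 = 520.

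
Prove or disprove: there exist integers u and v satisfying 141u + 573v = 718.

No, no such integers exist.

Any value of 141u + 573v is a multiple of gcd(141, 573) = 3.
However 718 leaves remainder 1 on division by 3.
Hence no integers u, v satisfy the equation.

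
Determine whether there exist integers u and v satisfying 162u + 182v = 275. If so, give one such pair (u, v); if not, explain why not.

There are no such integers.

Any value of 162u + 182v is a multiple of gcd(162, 182) = 2.
But 275 is not a multiple of 2 (it leaves remainder 1).
Hence no integers u, v satisfy the equation.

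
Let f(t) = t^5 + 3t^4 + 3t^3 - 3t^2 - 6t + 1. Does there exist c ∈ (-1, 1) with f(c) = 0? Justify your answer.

f(-1) = 3 and f(1) = -1, which have opposite signs.
Since f is a polynomial it is continuous on [-1, 1].
So by the Intermediate Value Theorem there is a c strictly between -1 and 1 with f(c) = 0.

Yes, such a c exists.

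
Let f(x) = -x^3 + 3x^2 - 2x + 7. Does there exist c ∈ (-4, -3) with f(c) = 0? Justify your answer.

f(-4) = 127 and f(-3) = 67, both positive, so a sign-change argument is unavailable; we show f keeps this sign on the whole interval.
Substitute x = -3 − u, where 0 < u < 1 on the interval. Expanding, f(-3 − u) = u^3 + 12u^2 + 47u + 67.
The nonzero coefficients here are all positive, so for u > 0 every term is positive (or zero), and the constant term 67 is strictly positive.
Therefore f(x) > 0 throughout (-4, -3), and f has no zero there.

f has no root in that interval.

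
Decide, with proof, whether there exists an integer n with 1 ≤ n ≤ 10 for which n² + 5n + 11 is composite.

n = 2

At n = 2: 2² + 5·2 + 11 = 25 = 5·5, which is composite.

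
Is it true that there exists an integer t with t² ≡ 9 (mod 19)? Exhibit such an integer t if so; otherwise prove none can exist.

t = 16

t = 16 works: 16² = 256, and 256 − 9 = 247 = 13·19.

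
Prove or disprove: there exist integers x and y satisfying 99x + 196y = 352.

Since gcd(99, 196) = 1, every integer is an integer combination of 99 and 196.
Euclidean algorithm: 196 = 1·99 + 97, 99 = 1·97 + 2, 97 = 48·2 + 1, 2 = 2·1 + 0.
Unwinding: 1 = 97 − 48·2 = 97 − 48·(99 − 1·97) = −48·99 + 49·97 = −48·99 + 49·(196 − 1·99) = 49·196 − 97·99, i.e. 99·(-97) + 196·49 = 1.
Multiplying through by 352: x = (-97)·352 = -34144, y = 49·352 = 17248 is a solution.
Shifting by a multiple of (196, −99) keeps it a solution: x = -34144 + 175·196 = 156, y = 17248 − 175·99 = -77.
Check: 99·156 + 196·(-77) = 15444 − 15092 = 352. ✓

x = 156, y = -77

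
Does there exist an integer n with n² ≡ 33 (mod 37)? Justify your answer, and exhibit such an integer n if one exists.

Take n = 12. Then 12² = 144 = 3·37 + 33, so 12² ≡ 33 (mod 37).

n = 12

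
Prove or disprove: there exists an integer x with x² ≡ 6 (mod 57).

x = 33

x = 33 works: 33² = 1089, and 1089 − 6 = 1083 = 19·57.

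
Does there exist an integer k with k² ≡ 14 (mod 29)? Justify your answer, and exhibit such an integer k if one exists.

No such integer exists.

Apply Euler's criterion with the prime 29: 14 is a quadratic residue iff 14^14 ≡ 1 (mod 29), and a non-residue iff it is ≡ −1.
Squaring successively (mod 29): 14^2 = 196 ≡ 22; 14^4 ≡ 22² = 484 ≡ 20; 14^8 ≡ 20² = 400 ≡ 23.
Since 14 = 8 + 4 + 2, 14^14 ≡ 23 · 20 · 22; multiplying out mod 29: 23·20 = 460 ≡ 25, then 25·22 = 550 ≡ 28. Thus 14^14 ≡ 28 ≡ −1 (mod 29).
By Euler's criterion 14 is a quadratic non-residue mod 29: no k satisfies k² ≡ 14 (mod 29).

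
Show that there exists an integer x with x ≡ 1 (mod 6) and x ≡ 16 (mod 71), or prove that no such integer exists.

x = 229

The moduli 6 and 71 are coprime, so by the Chinese Remainder Theorem a unique solution modulo 426 exists.
Any solution of the first congruence is x = 1 + 6t; substituting into the second, 6t ≡ 16 − 1 ≡ 15 (mod 71).
Since 6·12 = 72 = 1·71 + 1, the inverse of 6 mod 71 is 12.
Therefore t ≡ 12·15 = 180 ≡ 38 (mod 71).
Taking t = 38 gives x = 1 + 6·38 = 229.
Verify: 229 = 38·6 + 1 and 229 = 3·71 + 16. ✓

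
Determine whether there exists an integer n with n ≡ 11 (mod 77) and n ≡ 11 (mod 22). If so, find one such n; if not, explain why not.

n = 11

Here gcd(77, 22) = 11, and both 11 and 11 leave remainder 0 mod 11, so the system is consistent.
The smallest candidate n = 11 works directly: 11 ≡ 11 (mod 22).
Verify: 11 = 0·77 + 11 and 11 = 0·22 + 11. ✓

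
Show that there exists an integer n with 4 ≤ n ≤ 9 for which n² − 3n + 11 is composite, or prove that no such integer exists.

At n = 4: 4² − 3·4 + 11 = 15 = 3·5, which is composite.

n = 4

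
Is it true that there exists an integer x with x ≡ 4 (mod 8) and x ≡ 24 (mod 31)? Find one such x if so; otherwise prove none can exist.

x = 148

Since 8 and 31 share no common factor, CRT says the pair of congruences has a solution (unique mod 248).
Write x = 4 + 8t and require 4 + 8t ≡ 24 (mod 31), i.e. 8t ≡ 20 (mod 31).
Note 8·4 = 32 ≡ 1 (mod 31) (as 32 − 1 = 1·31), so 8⁻¹ ≡ 4.
Therefore t ≡ 4·20 = 80 ≡ 18 (mod 31).
With t = 18: x = 4 + 8·18 = 148.
Verify: 148 = 18·8 + 4 and 148 = 4·31 + 24. ✓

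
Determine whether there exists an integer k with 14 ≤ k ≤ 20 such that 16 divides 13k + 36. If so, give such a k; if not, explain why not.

The values of 13k + 36 for k = 14, 15, …, 20 are 218, 231, 244, 257, 270, 283, 296; reduced mod 16 these are 10, 7, 4, 1, 14, 11, 8.
None is 0, so 16 never divides 13k + 36 on this range.

No such integer k in that range exists.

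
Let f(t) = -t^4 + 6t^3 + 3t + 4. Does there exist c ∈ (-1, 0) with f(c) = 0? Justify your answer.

f(-1) = -6 and f(0) = 4, which have opposite signs.
f is continuous everywhere (it is a polynomial), in particular on [-1, 0].
The Intermediate Value Theorem then guarantees some c ∈ (-1, 0) with f(c) = 0.

Such a root exists.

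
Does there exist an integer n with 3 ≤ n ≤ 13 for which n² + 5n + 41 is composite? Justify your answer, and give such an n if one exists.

n = 11

At n = 11: 11² + 5·11 + 41 = 217 = 7·31, which is composite.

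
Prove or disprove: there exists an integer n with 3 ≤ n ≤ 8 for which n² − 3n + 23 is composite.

n = 7

At n = 7: 7² − 3·7 + 23 = 51 = 3·17, which is composite.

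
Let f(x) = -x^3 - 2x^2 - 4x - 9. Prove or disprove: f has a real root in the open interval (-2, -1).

No.

f(-2) = -1 and f(-1) = -6, both negative.
f'(x) = -3x^2 - 4x - 4 has discriminant (-4)² − 4·(-3)·(-4) = -32 < 0, so f' has no real roots and is negative for every real x.
So f is strictly decreasing; between -2 and -1 its values lie between f(-2) = -1 and f(-1) = -6, all negative. Therefore f has no root in (-2, -1).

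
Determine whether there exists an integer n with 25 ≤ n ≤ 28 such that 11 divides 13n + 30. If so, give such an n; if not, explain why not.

There is no such integer n in that range.

For n = 25, 26, 27, 28 the values of 13n + 30 modulo 11 are 3, 5, 7, 9 respectively.
Since 0 is absent from this list, 11 ∤ 13n + 30 for every n with 25 ≤ n ≤ 28.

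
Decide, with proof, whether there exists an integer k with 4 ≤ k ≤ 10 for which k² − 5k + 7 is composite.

At k = 7: 7² − 5·7 + 7 = 21 = 3·7, which is composite.

k = 7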